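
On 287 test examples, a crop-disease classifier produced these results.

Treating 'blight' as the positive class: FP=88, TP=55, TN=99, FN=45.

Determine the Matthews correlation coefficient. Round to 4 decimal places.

0.0757

MCC = (TP·TN − FP·FN) / √((TP+FP)(TP+FN)(TN+FP)(TN+FN))
Numerator = 55·99 − 88·45 = 1485
Denominator = √(143·100·187·144) = √385070400 = 19623.2107
MCC = 1485 / 19623.2107 = 0.0757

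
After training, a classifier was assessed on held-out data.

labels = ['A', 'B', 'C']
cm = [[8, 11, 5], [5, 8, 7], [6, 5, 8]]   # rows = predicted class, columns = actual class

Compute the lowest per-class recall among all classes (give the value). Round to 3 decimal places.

Per-class recall (TP/(TP+FN)):
  A: TP=8, FN=5+6=11 → 8/19 = 0.4211
  B: TP=8, FN=11+5=16 → 8/24 = 0.3333
  C: TP=8, FN=5+7=12 → 8/20 = 0.4000
Lowest is class 'B' with recall = 0.333.

0.333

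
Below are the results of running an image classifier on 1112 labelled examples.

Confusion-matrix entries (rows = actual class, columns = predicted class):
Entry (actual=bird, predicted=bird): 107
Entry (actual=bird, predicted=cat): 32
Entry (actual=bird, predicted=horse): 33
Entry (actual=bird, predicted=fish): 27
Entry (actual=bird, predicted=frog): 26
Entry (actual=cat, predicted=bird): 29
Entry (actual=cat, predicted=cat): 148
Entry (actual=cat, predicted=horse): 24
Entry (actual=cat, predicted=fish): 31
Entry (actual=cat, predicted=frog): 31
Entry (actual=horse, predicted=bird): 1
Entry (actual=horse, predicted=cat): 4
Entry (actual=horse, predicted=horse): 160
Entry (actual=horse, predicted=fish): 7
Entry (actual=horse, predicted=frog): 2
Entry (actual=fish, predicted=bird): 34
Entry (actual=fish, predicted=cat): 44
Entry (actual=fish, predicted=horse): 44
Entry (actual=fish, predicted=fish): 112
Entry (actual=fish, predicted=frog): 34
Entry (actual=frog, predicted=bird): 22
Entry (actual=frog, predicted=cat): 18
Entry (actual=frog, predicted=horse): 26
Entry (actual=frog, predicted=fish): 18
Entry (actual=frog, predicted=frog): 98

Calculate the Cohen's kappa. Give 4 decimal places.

0.4538

Observed agreement pₒ = trace/N = 625/1112 = 0.56205
Expected agreement pₑ = Σ (rowᵢ·colᵢ)/N² = (225·193 + 263·246 + 174·287 + 268·195 + 182·191)/1112² = 0.19820
κ = (pₒ − pₑ)/(1 − pₑ) = (0.56205 − 0.19820)/(1 − 0.19820) = 0.4538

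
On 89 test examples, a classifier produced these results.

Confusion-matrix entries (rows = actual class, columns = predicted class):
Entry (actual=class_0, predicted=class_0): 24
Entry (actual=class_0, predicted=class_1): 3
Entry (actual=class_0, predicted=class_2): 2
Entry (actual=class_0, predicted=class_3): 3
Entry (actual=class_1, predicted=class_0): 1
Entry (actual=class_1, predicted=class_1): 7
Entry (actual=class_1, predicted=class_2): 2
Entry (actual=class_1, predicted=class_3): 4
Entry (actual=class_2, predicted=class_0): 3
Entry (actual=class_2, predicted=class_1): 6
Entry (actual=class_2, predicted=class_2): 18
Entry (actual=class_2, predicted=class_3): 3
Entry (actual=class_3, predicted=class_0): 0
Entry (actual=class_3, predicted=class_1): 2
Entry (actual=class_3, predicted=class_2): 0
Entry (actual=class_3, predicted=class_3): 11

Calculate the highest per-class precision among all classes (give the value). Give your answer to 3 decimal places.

0.857

Per-class precision (TP/(TP+FP)):
  class_0: TP=24, FP=1+3+0=4 → 24/28 = 0.8571
  class_1: TP=7, FP=3+6+2=11 → 7/18 = 0.3889
  class_2: TP=18, FP=2+2+0=4 → 18/22 = 0.8182
  class_3: TP=11, FP=3+4+3=10 → 11/21 = 0.5238
Highest is class 'class_0' with precision = 0.857.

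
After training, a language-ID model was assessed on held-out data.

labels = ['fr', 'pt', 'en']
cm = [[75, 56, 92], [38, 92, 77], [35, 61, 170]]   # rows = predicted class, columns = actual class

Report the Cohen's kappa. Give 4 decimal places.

Observed agreement pₒ = trace/N = 337/696 = 0.48420
Expected agreement pₑ = Σ (rowᵢ·colᵢ)/N² = (148·223 + 209·207 + 339·266)/696² = 0.34359
κ = (pₒ − pₑ)/(1 − pₑ) = (0.48420 − 0.34359)/(1 − 0.34359) = 0.2142

0.2142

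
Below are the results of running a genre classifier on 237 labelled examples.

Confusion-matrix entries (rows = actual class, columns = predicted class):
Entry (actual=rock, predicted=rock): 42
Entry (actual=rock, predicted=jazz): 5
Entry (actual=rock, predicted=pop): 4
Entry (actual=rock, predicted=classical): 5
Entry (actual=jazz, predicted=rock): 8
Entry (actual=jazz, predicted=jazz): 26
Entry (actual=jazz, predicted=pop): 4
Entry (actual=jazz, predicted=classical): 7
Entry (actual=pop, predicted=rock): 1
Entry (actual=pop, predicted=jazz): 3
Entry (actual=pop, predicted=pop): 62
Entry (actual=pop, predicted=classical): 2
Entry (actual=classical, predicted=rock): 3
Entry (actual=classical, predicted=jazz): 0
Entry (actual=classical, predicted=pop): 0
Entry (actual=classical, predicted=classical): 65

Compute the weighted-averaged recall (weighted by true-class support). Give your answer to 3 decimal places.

0.823

Per-class recall (TP/(TP+FN)):
  rock: TP=42, FN=5+4+5=14 → 42/56 = 0.7500
  jazz: TP=26, FN=8+4+7=19 → 26/45 = 0.5778
  pop: TP=62, FN=1+3+2=6 → 62/68 = 0.9118
  classical: TP=65, FN=3+0+0=3 → 65/68 = 0.9559
Weighted-recall = Σ (supportᵢ/N)·recallᵢ with N=237: (56/237)·0.7500 + (45/237)·0.5778 + (68/237)·0.9118 + (68/237)·0.9559 = 0.823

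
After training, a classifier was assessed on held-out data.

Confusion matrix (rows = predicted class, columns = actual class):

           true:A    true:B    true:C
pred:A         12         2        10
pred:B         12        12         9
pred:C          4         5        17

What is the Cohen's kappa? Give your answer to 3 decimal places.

0.251

Observed agreement pₒ = trace/N = 41/83 = 0.4940
Expected agreement pₑ = Σ (rowᵢ·colᵢ)/N² = (28·24 + 19·33 + 36·26)/83² = 0.3244
κ = (pₒ − pₑ)/(1 − pₑ) = (0.4940 − 0.3244)/(1 − 0.3244) = 0.251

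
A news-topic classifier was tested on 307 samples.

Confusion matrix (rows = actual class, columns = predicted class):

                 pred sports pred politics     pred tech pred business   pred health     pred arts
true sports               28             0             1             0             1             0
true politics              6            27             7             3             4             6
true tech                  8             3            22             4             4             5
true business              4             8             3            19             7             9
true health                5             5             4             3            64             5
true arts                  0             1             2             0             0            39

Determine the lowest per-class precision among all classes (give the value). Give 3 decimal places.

0.549

Per-class precision (TP/(TP+FP)):
  sports: TP=28, FP=6+8+4+5+0=23 → 28/51 = 0.5490
  politics: TP=27, FP=0+3+8+5+1=17 → 27/44 = 0.6136
  tech: TP=22, FP=1+7+3+4+2=17 → 22/39 = 0.5641
  business: TP=19, FP=0+3+4+3+0=10 → 19/29 = 0.6552
  health: TP=64, FP=1+4+4+7+0=16 → 64/80 = 0.8000
  arts: TP=39, FP=0+6+5+9+5=25 → 39/64 = 0.6094
Lowest is class 'sports' with precision = 0.549.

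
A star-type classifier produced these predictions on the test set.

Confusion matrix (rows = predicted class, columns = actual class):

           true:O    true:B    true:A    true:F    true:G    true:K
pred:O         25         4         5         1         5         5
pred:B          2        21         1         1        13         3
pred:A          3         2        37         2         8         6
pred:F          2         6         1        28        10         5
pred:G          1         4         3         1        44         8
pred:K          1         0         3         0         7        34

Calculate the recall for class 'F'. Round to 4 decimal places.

One-vs-rest for 'F': TP = diagonal; FP = other classes predicted 'F'; FN = 'F' predicted as other.
recall = TP/(TP+FN).
F: TP=28, FN=1+1+2+1+0=5 → 28/33 = 0.84848

0.8485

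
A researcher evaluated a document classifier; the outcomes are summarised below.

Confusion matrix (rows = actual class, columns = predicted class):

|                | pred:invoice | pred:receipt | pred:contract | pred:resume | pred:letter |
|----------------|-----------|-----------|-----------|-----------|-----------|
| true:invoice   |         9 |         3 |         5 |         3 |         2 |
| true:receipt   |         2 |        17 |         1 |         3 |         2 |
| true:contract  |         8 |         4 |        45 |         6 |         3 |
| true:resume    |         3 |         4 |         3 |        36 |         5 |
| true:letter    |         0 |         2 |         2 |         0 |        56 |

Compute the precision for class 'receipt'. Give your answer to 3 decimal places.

0.567

One-vs-rest for 'receipt': TP = diagonal; FP = other classes predicted 'receipt'; FN = 'receipt' predicted as other.
precision = TP/(TP+FP).
receipt: TP=17, FP=3+4+4+2=13 → 17/30 = 0.5667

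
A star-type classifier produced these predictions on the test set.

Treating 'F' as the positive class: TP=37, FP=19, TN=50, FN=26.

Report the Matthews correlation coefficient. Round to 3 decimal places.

MCC = (TP·TN − FP·FN) / √((TP+FP)(TP+FN)(TN+FP)(TN+FN))
Numerator = 37·50 − 19·26 = 1356
Denominator = √(56·63·69·76) = √18500832 = 4301.2594
MCC = 1356 / 4301.2594 = 0.315

0.315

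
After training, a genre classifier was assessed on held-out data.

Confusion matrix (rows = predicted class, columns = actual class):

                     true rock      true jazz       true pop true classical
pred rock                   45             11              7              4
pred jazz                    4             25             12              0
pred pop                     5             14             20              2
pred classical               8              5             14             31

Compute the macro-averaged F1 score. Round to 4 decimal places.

Per-class F1 score (2·TP/(2·TP+FP+FN)):
  rock: TP=45, FP=11+7+4=22, FN=4+5+8=17 → 90/129 = 0.69767
  jazz: TP=25, FP=4+12+0=16, FN=11+14+5=30 → 50/96 = 0.52083
  pop: TP=20, FP=5+14+2=21, FN=7+12+14=33 → 40/94 = 0.42553
  classical: TP=31, FP=8+5+14=27, FN=4+0+2=6 → 62/95 = 0.65263
Macro-F1 score = mean = (0.69767 + 0.52083 + 0.42553 + 0.65263) / 4 = 0.5742

0.5742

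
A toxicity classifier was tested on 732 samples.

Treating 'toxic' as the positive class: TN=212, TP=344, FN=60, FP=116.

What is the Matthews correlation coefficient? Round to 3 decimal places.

0.512

MCC = (TP·TN − FP·FN) / √((TP+FP)(TP+FN)(TN+FP)(TN+FN))
Numerator = 344·212 − 116·60 = 65968
Denominator = √(460·404·328·272) = √16579901440 = 128762.9661
MCC = 65968 / 128762.9661 = 0.512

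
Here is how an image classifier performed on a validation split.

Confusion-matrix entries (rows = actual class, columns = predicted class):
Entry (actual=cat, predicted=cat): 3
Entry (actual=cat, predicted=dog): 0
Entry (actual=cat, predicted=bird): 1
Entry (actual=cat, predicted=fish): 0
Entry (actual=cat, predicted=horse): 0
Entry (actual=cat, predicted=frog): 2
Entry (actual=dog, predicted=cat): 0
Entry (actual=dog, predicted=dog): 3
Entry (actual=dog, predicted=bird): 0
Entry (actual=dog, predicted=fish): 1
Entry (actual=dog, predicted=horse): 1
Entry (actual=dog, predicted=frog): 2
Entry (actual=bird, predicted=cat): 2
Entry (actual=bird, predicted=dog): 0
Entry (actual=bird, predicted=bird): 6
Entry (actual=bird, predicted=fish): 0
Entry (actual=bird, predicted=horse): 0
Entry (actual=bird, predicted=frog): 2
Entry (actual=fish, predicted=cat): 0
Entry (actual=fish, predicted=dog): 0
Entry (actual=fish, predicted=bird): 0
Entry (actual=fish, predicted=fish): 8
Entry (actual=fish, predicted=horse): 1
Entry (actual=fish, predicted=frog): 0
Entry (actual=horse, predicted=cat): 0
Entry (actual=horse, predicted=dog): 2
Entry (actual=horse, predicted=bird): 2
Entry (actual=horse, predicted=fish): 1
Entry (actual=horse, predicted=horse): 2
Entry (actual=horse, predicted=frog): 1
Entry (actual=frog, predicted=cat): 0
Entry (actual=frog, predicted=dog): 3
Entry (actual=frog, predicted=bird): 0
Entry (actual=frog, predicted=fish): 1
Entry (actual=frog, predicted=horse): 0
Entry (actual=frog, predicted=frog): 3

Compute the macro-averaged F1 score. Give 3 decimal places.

Per-class F1 score (2·TP/(2·TP+FP+FN)):
  cat: TP=3, FP=0+2+0+0+0=2, FN=0+1+0+0+2=3 → 6/11 = 0.5455
  dog: TP=3, FP=0+0+0+2+3=5, FN=0+0+1+1+2=4 → 6/15 = 0.4000
  bird: TP=6, FP=1+0+0+2+0=3, FN=2+0+0+0+2=4 → 12/19 = 0.6316
  fish: TP=8, FP=0+1+0+1+1=3, FN=0+0+0+1+0=1 → 16/20 = 0.8000
  horse: TP=2, FP=0+1+0+1+0=2, FN=0+2+2+1+1=6 → 4/12 = 0.3333
  frog: TP=3, FP=2+2+2+0+1=7, FN=0+3+0+1+0=4 → 6/17 = 0.3529
Macro-F1 score = mean = (0.5455 + 0.4000 + 0.6316 + 0.8000 + 0.3333 + 0.3529) / 6 = 0.511

0.511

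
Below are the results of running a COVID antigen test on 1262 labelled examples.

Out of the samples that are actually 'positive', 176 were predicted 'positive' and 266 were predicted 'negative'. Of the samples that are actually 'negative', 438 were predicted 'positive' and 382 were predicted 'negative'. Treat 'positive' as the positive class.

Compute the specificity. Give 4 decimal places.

0.4659

Specificity = TN/(TN+FP) = 382/(382+438) = 0.4659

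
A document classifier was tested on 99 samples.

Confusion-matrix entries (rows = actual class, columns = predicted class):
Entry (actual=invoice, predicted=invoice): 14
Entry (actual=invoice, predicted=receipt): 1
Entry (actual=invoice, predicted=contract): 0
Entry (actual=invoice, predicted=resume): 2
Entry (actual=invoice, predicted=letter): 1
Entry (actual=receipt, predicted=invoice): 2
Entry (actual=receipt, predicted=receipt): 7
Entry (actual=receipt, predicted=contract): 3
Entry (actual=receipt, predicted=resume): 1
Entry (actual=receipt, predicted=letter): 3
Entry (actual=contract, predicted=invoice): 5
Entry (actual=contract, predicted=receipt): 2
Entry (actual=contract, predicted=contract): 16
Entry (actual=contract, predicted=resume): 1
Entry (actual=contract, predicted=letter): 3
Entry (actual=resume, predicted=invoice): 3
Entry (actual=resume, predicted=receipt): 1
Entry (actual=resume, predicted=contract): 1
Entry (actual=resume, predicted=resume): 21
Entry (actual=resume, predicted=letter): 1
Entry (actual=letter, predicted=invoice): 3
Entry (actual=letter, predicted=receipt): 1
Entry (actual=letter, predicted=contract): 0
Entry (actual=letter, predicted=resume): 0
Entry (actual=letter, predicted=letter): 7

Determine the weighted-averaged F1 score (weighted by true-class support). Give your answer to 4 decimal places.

0.6597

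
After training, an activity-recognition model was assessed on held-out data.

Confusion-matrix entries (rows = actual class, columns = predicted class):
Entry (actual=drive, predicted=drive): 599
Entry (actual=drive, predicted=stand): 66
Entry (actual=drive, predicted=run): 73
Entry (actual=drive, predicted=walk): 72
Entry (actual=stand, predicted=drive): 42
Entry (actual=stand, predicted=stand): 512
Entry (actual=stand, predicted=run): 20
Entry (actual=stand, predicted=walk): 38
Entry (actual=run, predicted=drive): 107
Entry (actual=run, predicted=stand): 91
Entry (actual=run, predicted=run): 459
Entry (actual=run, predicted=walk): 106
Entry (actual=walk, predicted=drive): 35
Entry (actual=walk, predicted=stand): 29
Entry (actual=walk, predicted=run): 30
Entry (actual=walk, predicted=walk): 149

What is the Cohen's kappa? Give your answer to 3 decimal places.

Observed agreement pₒ = trace/N = 1719/2428 = 0.7080
Expected agreement pₑ = Σ (rowᵢ·colᵢ)/N² = (810·783 + 612·698 + 763·582 + 243·365)/2428² = 0.2704
κ = (pₒ − pₑ)/(1 − pₑ) = (0.7080 − 0.2704)/(1 − 0.2704) = 0.600

0.600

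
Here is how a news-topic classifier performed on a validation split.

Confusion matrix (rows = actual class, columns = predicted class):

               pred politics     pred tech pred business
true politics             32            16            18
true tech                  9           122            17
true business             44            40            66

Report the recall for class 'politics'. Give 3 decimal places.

0.485

Take TP from the diagonal, FP from the rest of the 'politics' prediction marginal, FN from the rest of the 'politics' actual marginal.
recall = TP/(TP+FN).
politics: TP=32, FN=16+18=34 → 32/66 = 0.4848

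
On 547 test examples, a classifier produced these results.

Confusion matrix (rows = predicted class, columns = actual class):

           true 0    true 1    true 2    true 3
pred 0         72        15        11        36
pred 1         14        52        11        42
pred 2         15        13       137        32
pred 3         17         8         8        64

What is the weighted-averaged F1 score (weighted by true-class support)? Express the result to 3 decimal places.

0.584

Per-class F1 score (2·TP/(2·TP+FP+FN)):
  0: TP=72, FP=15+11+36=62, FN=14+15+17=46 → 144/252 = 0.5714
  1: TP=52, FP=14+11+42=67, FN=15+13+8=36 → 104/207 = 0.5024
  2: TP=137, FP=15+13+32=60, FN=11+11+8=30 → 274/364 = 0.7527
  3: TP=64, FP=17+8+8=33, FN=36+42+32=110 → 128/271 = 0.4723
Weighted-F1 score = Σ (supportᵢ/N)·F1 scoreᵢ with N=547: (118/547)·0.5714 + (88/547)·0.5024 + (167/547)·0.7527 + (174/547)·0.4723 = 0.584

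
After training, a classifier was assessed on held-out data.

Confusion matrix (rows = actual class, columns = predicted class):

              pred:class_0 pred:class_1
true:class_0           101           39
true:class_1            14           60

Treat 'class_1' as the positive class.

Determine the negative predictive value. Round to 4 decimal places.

0.8783

NPV = TN/(TN+FN) = 101/(101+14) = 0.8783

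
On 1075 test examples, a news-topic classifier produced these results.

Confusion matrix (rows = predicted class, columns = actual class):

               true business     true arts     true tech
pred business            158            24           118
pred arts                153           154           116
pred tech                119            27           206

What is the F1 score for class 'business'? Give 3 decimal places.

0.433

One-vs-rest for 'business': TP = diagonal; FP = other classes predicted 'business'; FN = 'business' predicted as other.
F1 score = 2·TP/(2·TP+FP+FN).
business: TP=158, FP=24+118=142, FN=153+119=272 → 316/730 = 0.4329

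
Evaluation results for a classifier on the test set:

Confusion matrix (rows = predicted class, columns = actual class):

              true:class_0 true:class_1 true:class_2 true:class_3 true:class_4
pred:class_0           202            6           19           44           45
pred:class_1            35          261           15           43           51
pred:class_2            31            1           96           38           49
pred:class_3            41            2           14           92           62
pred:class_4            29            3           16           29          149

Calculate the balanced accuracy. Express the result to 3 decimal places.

Balanced accuracy = mean of per-class recall.
  class_0: recall = 202/338 = 0.5976
  class_1: recall = 261/273 = 0.9560
  class_2: recall = 96/160 = 0.6000
  class_3: recall = 92/246 = 0.3740
  class_4: recall = 149/356 = 0.4185
Mean = (0.5976 + 0.9560 + 0.6000 + 0.3740 + 0.4185) / 5 = 0.589

0.589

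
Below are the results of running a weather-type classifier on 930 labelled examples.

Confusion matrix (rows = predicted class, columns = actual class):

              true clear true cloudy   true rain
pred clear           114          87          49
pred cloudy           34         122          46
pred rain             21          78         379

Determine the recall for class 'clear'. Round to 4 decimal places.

0.6746

recall = TP/(TP+FN).
clear: TP=114, FN=34+21=55 → 114/169 = 0.67456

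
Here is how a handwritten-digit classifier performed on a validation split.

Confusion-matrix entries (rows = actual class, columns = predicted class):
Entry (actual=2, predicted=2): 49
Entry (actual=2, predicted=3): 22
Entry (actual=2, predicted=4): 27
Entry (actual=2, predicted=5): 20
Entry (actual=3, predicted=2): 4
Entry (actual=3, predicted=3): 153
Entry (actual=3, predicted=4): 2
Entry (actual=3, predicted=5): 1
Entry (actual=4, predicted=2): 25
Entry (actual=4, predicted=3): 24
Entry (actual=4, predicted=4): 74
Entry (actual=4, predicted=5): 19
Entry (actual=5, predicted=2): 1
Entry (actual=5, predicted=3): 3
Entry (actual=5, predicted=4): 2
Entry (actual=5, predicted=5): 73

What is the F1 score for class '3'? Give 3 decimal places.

0.845

One-vs-rest for '3': TP = diagonal; FP = other classes predicted '3'; FN = '3' predicted as other.
F1 score = 2·TP/(2·TP+FP+FN).
3: TP=153, FP=22+24+3=49, FN=4+2+1=7 → 306/362 = 0.8453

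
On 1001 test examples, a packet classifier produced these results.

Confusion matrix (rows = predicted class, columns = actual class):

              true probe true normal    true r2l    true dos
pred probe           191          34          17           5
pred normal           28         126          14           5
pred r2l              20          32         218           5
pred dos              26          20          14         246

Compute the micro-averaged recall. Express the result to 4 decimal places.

Micro-averaging pools counts across classes: ΣTP=781, ΣFP=220, ΣFN=220.
Micro-recall = TP/(TP+FN) on pooled counts = 0.7802 (equals overall accuracy in single-label multiclass).

0.7802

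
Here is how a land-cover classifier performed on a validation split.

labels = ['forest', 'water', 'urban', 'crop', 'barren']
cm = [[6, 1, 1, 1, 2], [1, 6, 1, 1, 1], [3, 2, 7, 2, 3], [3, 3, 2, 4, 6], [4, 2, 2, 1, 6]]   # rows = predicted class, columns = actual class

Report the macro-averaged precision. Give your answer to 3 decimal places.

Per-class precision (TP/(TP+FP)):
  forest: TP=6, FP=1+1+1+2=5 → 6/11 = 0.5455
  water: TP=6, FP=1+1+1+1=4 → 6/10 = 0.6000
  urban: TP=7, FP=3+2+2+3=10 → 7/17 = 0.4118
  crop: TP=4, FP=3+3+2+6=14 → 4/18 = 0.2222
  barren: TP=6, FP=4+2+2+1=9 → 6/15 = 0.4000
Macro-precision = mean = (0.5455 + 0.6000 + 0.4118 + 0.2222 + 0.4000) / 5 = 0.436

0.436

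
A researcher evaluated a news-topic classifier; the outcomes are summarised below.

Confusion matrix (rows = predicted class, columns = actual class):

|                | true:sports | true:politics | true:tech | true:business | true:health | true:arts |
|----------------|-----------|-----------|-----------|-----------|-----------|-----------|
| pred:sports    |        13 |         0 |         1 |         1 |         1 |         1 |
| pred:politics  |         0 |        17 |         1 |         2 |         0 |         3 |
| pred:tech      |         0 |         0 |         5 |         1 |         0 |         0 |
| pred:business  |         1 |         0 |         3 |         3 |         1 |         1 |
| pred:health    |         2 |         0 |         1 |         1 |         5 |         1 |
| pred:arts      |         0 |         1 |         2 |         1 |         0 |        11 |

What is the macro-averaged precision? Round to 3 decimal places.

Per-class precision (TP/(TP+FP)):
  sports: TP=13, FP=0+1+1+1+1=4 → 13/17 = 0.7647
  politics: TP=17, FP=0+1+2+0+3=6 → 17/23 = 0.7391
  tech: TP=5, FP=0+0+1+0+0=1 → 5/6 = 0.8333
  business: TP=3, FP=1+0+3+1+1=6 → 3/9 = 0.3333
  health: TP=5, FP=2+0+1+1+1=5 → 5/10 = 0.5000
  arts: TP=11, FP=0+1+2+1+0=4 → 11/15 = 0.7333
Macro-precision = mean = (0.7647 + 0.7391 + 0.8333 + 0.3333 + 0.5000 + 0.7333) / 6 = 0.651

0.651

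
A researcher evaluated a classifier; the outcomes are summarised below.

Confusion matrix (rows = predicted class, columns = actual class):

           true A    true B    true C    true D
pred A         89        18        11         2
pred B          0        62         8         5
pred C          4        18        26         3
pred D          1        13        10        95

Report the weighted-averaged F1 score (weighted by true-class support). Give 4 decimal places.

Per-class F1 score (2·TP/(2·TP+FP+FN)):
  A: TP=89, FP=18+11+2=31, FN=0+4+1=5 → 178/214 = 0.83178
  B: TP=62, FP=0+8+5=13, FN=18+18+13=49 → 124/186 = 0.66667
  C: TP=26, FP=4+18+3=25, FN=11+8+10=29 → 52/106 = 0.49057
  D: TP=95, FP=1+13+10=24, FN=2+5+3=10 → 190/224 = 0.84821
Weighted-F1 score = Σ (supportᵢ/N)·F1 scoreᵢ with N=365: (94/365)·0.83178 + (111/365)·0.66667 + (55/365)·0.49057 + (105/365)·0.84821 = 0.7349

0.7349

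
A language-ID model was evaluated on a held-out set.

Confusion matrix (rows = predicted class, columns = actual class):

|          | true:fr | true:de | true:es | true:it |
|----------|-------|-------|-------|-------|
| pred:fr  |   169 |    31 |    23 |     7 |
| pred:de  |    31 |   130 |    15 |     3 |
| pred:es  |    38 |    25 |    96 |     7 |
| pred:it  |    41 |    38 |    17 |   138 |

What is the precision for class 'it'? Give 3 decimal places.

precision = TP/(TP+FP).
it: TP=138, FP=41+38+17=96 → 138/234 = 0.5897

0.590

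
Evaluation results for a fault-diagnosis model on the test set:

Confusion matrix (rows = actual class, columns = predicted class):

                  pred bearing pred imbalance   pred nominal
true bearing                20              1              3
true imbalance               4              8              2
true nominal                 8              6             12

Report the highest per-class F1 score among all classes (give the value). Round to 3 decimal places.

0.714

Per-class F1 score (2·TP/(2·TP+FP+FN)):
  bearing: TP=20, FP=4+8=12, FN=1+3=4 → 40/56 = 0.7143
  imbalance: TP=8, FP=1+6=7, FN=4+2=6 → 16/29 = 0.5517
  nominal: TP=12, FP=3+2=5, FN=8+6=14 → 24/43 = 0.5581
Highest is class 'bearing' with F1 score = 0.714.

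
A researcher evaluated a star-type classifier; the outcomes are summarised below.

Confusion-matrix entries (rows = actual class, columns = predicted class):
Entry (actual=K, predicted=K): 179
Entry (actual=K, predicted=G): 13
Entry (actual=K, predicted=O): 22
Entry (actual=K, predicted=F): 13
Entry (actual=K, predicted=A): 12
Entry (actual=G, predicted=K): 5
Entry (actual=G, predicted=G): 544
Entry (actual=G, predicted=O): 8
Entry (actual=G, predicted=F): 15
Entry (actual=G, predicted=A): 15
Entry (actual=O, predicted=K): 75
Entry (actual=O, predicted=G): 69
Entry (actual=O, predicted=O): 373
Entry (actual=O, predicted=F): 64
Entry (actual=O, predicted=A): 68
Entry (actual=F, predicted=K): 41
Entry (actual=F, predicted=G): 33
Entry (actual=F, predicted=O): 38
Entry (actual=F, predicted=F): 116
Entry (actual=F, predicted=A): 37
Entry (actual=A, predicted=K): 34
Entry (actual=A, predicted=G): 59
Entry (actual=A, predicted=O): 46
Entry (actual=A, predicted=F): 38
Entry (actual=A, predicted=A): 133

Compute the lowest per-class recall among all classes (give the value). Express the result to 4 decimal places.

Per-class recall (TP/(TP+FN)):
  K: TP=179, FN=13+22+13+12=60 → 179/239 = 0.74895
  G: TP=544, FN=5+8+15+15=43 → 544/587 = 0.92675
  O: TP=373, FN=75+69+64+68=276 → 373/649 = 0.57473
  F: TP=116, FN=41+33+38+37=149 → 116/265 = 0.43774
  A: TP=133, FN=34+59+46+38=177 → 133/310 = 0.42903
Lowest is class 'A' with recall = 0.4290.

0.4290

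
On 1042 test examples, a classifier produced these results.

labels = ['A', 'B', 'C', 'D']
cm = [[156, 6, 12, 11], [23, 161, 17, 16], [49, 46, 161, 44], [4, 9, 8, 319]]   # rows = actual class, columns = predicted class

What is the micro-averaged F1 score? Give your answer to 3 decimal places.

Micro-averaging pools counts across classes: ΣTP=797, ΣFP=245, ΣFN=245.
Micro-F1 score = 2·TP/(2·TP+FP+FN) on pooled counts = 0.765 (equals overall accuracy in single-label multiclass).

0.765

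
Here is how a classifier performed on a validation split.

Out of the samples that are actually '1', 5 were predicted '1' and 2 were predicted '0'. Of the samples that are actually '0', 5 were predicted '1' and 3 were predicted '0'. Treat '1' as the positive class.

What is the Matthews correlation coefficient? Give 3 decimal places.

0.094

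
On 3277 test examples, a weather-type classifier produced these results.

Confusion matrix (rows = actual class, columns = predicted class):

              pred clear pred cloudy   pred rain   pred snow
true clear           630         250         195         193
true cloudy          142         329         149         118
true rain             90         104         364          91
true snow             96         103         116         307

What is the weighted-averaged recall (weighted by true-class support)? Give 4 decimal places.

Per-class recall (TP/(TP+FN)):
  clear: TP=630, FN=250+195+193=638 → 630/1268 = 0.49685
  cloudy: TP=329, FN=142+149+118=409 → 329/738 = 0.44580
  rain: TP=364, FN=90+104+91=285 → 364/649 = 0.56086
  snow: TP=307, FN=96+103+116=315 → 307/622 = 0.49357
Weighted-recall = Σ (supportᵢ/N)·recallᵢ with N=3277: (1268/3277)·0.49685 + (738/3277)·0.44580 + (649/3277)·0.56086 + (622/3277)·0.49357 = 0.4974

0.4974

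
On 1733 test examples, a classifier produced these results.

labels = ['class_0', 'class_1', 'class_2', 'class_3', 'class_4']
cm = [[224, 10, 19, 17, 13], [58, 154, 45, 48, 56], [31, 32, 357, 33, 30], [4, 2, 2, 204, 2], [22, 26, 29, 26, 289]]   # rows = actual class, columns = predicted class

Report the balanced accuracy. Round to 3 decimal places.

0.730

Balanced accuracy = mean of per-class recall.
  class_0: recall = 224/283 = 0.7915
  class_1: recall = 154/361 = 0.4266
  class_2: recall = 357/483 = 0.7391
  class_3: recall = 204/214 = 0.9533
  class_4: recall = 289/392 = 0.7372
Mean = (0.7915 + 0.4266 + 0.7391 + 0.9533 + 0.7372) / 5 = 0.730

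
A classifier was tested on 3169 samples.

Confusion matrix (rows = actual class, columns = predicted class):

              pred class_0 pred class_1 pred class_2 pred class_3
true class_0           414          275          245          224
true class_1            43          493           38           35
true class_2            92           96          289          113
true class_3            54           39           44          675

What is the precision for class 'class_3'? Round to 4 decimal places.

Take TP from the diagonal, FP from the rest of the 'class_3' prediction marginal, FN from the rest of the 'class_3' actual marginal.
precision = TP/(TP+FP).
class_3: TP=675, FP=224+35+113=372 → 675/1047 = 0.64470

0.6447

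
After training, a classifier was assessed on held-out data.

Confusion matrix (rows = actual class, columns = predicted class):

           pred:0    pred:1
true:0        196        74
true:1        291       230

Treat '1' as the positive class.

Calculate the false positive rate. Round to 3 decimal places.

0.274

FPR = FP/(FP+TN) = 74/(74+196) = 0.274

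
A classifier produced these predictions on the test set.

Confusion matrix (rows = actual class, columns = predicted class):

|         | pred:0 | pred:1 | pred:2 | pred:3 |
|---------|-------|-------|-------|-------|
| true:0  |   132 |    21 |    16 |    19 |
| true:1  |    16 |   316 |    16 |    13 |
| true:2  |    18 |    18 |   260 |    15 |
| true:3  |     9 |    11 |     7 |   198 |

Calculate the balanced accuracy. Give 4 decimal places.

0.8234

Balanced accuracy = mean of per-class recall.
  0: recall = 132/188 = 0.70213
  1: recall = 316/361 = 0.87535
  2: recall = 260/311 = 0.83601
  3: recall = 198/225 = 0.88000
Mean = (0.70213 + 0.87535 + 0.83601 + 0.88000) / 4 = 0.8234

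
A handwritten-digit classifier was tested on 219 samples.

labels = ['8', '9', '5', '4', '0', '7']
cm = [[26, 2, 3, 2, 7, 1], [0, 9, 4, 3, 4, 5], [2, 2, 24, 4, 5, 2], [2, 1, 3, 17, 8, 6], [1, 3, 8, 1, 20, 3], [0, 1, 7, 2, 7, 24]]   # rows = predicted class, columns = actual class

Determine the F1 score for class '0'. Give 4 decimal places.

Take TP from the diagonal, FP from the rest of the '0' prediction marginal, FN from the rest of the '0' actual marginal.
F1 score = 2·TP/(2·TP+FP+FN).
0: TP=20, FP=1+3+8+1+3=16, FN=7+4+5+8+7=31 → 40/87 = 0.45977

0.4598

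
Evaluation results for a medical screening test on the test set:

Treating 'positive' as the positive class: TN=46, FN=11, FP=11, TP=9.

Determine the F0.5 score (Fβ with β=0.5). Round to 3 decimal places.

0.450

Fβ = (1+β²)·TP / ((1+β²)·TP + β²·FN + FP), with β²=1/4
= 1.25·9 / (1.25·9 + 0.25·11 + 11) = 0.450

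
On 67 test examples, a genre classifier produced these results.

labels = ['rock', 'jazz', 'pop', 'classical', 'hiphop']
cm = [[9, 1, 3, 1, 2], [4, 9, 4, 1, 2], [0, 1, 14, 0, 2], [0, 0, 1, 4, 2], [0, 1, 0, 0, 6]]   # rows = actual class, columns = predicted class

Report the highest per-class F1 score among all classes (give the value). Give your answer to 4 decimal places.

Per-class F1 score (2·TP/(2·TP+FP+FN)):
  rock: TP=9, FP=4+0+0+0=4, FN=1+3+1+2=7 → 18/29 = 0.62069
  jazz: TP=9, FP=1+1+0+1=3, FN=4+4+1+2=11 → 18/32 = 0.56250
  pop: TP=14, FP=3+4+1+0=8, FN=0+1+0+2=3 → 28/39 = 0.71795
  classical: TP=4, FP=1+1+0+0=2, FN=0+0+1+2=3 → 8/13 = 0.61538
  hiphop: TP=6, FP=2+2+2+2=8, FN=0+1+0+0=1 → 12/21 = 0.57143
Highest is class 'pop' with F1 score = 0.7179.

0.7179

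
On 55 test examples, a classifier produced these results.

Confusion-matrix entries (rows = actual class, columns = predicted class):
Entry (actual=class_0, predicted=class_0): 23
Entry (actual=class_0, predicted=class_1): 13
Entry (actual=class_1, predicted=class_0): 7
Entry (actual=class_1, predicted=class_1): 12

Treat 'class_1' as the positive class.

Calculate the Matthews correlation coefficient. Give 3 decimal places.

MCC = (TP·TN − FP·FN) / √((TP+FP)(TP+FN)(TN+FP)(TN+FN))
Numerator = 12·23 − 13·7 = 185
Denominator = √(25·19·36·30) = √513000 = 716.2402
MCC = 185 / 716.2402 = 0.258

0.258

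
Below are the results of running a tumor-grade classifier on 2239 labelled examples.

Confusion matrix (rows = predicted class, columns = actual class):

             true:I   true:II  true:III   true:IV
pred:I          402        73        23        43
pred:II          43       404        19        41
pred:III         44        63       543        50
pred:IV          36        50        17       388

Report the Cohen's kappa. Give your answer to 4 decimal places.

0.7005

Observed agreement pₒ = trace/N = 1737/2239 = 0.77579
Expected agreement pₑ = Σ (rowᵢ·colᵢ)/N² = (525·541 + 590·507 + 602·700 + 522·491)/2239² = 0.25151
κ = (pₒ − pₑ)/(1 − pₑ) = (0.77579 − 0.25151)/(1 − 0.25151) = 0.7005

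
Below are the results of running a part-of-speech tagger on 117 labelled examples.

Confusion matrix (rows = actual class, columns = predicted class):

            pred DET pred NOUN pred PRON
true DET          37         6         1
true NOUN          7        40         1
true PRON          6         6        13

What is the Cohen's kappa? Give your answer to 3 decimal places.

0.633

Observed agreement pₒ = trace/N = 90/117 = 0.7692
Expected agreement pₑ = Σ (rowᵢ·colᵢ)/N² = (44·50 + 48·52 + 25·15)/117² = 0.3704
κ = (pₒ − pₑ)/(1 − pₑ) = (0.7692 − 0.3704)/(1 − 0.3704) = 0.633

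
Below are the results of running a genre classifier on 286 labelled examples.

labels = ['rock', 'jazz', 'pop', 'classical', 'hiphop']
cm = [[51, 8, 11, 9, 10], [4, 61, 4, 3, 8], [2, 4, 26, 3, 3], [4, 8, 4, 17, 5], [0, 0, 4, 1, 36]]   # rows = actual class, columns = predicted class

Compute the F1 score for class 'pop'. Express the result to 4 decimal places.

F1 score = 2·TP/(2·TP+FP+FN).
pop: TP=26, FP=11+4+4+4=23, FN=2+4+3+3=12 → 52/87 = 0.59770

0.5977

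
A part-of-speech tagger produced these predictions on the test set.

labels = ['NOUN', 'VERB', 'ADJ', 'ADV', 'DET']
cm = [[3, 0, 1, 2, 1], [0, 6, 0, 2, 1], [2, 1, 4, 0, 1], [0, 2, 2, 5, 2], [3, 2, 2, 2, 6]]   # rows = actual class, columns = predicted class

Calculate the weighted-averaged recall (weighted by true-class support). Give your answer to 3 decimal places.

0.480

Per-class recall (TP/(TP+FN)):
  NOUN: TP=3, FN=0+1+2+1=4 → 3/7 = 0.4286
  VERB: TP=6, FN=0+0+2+1=3 → 6/9 = 0.6667
  ADJ: TP=4, FN=2+1+0+1=4 → 4/8 = 0.5000
  ADV: TP=5, FN=0+2+2+2=6 → 5/11 = 0.4545
  DET: TP=6, FN=3+2+2+2=9 → 6/15 = 0.4000
Weighted-recall = Σ (supportᵢ/N)·recallᵢ with N=50: (7/50)·0.4286 + (9/50)·0.6667 + (8/50)·0.5000 + (11/50)·0.4545 + (15/50)·0.4000 = 0.480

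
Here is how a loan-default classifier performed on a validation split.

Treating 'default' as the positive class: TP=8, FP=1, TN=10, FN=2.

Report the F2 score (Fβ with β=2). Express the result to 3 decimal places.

Fβ = (1+β²)·TP / ((1+β²)·TP + β²·FN + FP), with β²=4
= 5·8 / (5·8 + 4·2 + 1) = 0.816

0.816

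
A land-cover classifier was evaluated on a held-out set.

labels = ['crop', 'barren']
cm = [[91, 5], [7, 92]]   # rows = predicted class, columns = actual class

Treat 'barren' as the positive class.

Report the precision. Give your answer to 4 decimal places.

0.9293

Precision = TP/(TP+FP) = 92/(92+7) = 92/99 = 0.9293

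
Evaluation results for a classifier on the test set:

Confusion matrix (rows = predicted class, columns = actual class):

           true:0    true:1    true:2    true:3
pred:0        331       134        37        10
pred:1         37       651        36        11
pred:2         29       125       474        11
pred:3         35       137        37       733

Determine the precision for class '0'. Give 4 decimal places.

precision = TP/(TP+FP).
0: TP=331, FP=134+37+10=181 → 331/512 = 0.64648

0.6465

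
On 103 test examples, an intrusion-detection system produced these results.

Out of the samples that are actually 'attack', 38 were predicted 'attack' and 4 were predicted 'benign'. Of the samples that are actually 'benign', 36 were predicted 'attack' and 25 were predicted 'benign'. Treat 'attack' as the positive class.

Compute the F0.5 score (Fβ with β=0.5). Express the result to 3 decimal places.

Fβ = (1+β²)·TP / ((1+β²)·TP + β²·FN + FP), with β²=1/4
= 1.25·38 / (1.25·38 + 0.25·4 + 36) = 0.562

0.562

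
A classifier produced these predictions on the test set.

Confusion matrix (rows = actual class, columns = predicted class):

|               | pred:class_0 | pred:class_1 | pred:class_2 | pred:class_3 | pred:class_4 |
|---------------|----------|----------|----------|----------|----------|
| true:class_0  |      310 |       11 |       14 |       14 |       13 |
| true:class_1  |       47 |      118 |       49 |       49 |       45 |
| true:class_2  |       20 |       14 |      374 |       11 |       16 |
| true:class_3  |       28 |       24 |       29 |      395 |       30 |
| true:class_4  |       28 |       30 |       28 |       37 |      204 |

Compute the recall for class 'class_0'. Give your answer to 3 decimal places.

Take TP from the diagonal, FP from the rest of the 'class_0' prediction marginal, FN from the rest of the 'class_0' actual marginal.
recall = TP/(TP+FN).
class_0: TP=310, FN=11+14+14+13=52 → 310/362 = 0.8564

0.856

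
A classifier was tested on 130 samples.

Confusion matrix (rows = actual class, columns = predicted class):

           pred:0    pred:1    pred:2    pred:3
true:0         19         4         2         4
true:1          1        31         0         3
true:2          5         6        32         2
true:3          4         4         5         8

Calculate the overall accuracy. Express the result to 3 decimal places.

Accuracy = trace / total = (19+31+32+8=90) / 130 = 90/130 = 0.692

0.692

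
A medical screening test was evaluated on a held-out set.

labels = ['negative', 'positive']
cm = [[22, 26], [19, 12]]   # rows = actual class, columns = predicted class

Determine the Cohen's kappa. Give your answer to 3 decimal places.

-0.149

Observed agreement pₒ = trace/N = 34/79 = 0.4304
Expected agreement pₑ = Σ (rowᵢ·colᵢ)/N² = (48·41 + 31·38)/79² = 0.5041
κ = (pₒ − pₑ)/(1 − pₑ) = (0.4304 − 0.5041)/(1 − 0.5041) = -0.149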